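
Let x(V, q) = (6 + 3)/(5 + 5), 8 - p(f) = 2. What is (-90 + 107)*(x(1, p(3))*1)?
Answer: 153/10 ≈ 15.300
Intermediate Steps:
p(f) = 6 (p(f) = 8 - 1*2 = 8 - 2 = 6)
x(V, q) = 9/10
(-90 + 107)*(x(1, p(3))*1) = (-90 + 107)*((9/10)*1) = 17*(9/10) = 153/10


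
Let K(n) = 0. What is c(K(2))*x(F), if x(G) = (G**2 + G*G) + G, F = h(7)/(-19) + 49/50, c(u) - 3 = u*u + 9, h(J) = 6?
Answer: 4187316/225625 ≈ 18.559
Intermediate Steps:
c(u) = 12 + u**2 (c(u) = 3 + (u*u + 9) = 3 + (u**2 + 9) = 3 + (9 + u**2) = 12 + u**2)
F = 631/950 (F = 6/(-19) + 49/50 = 6*(-1/19) + 49*(1/50) = -6/19 + 49/50 = 631/950 ≈ 0.66421)
x(G) = G + 2*G**2 (x(G) = (G**2 + G**2) + G = 2*G**2 + G = G + 2*G**2)
c(K(2))*x(F) = (12 + 0**2)*(631*(1 + 2*(631/950))/950) = (12 + 0)*(631*(1 + 631/475)/950) = 12*((631/950)*(1106/475)) = 12*(348943/225625) = 4187316/225625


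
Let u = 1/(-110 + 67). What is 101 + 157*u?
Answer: 4186/43 ≈ 97.349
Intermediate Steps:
u = -1/43 (u = 1/(-43) = -1/43 ≈ -0.023256)
101 + 157*u = 101 + 157*(-1/43) = 101 - 157/43 = 4186/43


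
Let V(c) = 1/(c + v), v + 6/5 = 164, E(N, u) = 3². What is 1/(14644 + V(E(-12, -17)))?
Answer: 859/12579201 ≈ 6.8287e-5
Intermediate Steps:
E(N, u) = 9
v = 814/5 (v = -6/5 + 164 = 814/5 ≈ 162.80)
V(c) = 1/(814/5 + c) (V(c) = 1/(c + 814/5) = 1/(814/5 + c))
1/(14644 + V(E(-12, -17))) = 1/(14644 + 5/(814 + 5*9)) = 1/(14644 + 5/(814 + 45)) = 1/(14644 + 5/859) = 1/(12579201/859) = 859/12579201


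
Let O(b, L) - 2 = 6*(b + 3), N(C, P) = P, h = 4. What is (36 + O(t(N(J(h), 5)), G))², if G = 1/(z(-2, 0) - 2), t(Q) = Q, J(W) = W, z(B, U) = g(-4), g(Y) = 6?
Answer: 7396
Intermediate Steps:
z(B, U) = 6
G = ¼ (G = 1/(6 - 2) = 1/4 = ¼ ≈ 0.25000)
O(b, L) = 20 + 6*b (O(b, L) = 2 + 6*(b + 3) = 2 + 6*(3 + b) = 2 + (18 + 6*b) = 20 + 6*b)
(36 + O(t(N(J(h), 5)), G))² = (36 + (20 + 6*5))² = (36 + (20 + 30))² = (36 + 50)² = 86² = 7396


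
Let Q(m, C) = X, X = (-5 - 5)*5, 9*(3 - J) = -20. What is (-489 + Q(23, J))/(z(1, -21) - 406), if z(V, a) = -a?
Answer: 7/5 ≈ 1.4000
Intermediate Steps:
J = 47/9 (J = 3 - ⅑*(-20) = 3 + 20/9 = 47/9 ≈ 5.2222)
X = -50 (X = -10*5 = -50)
Q(m, C) = -50
(-489 + Q(23, J))/(z(1, -21) - 406) = (-489 - 50)/(-1*(-21) - 406) = -539/(21 - 406) = -539/(-385) = -539*(-1/385) = 7/5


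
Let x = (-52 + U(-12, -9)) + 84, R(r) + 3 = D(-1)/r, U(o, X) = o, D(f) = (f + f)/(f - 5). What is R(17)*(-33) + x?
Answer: 2012/17 ≈ 118.35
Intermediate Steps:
D(f) = 2*f/(-5 + f) (D(f) = (2*f)/(-5 + f) = 2*f/(-5 + f))
R(r) = -3 + 1/(3*r) (R(r) = -3 + (2*(-1)/(-5 - 1))/r = -3 + (2*(-1)/(-6))/r = -3 + (2*(-1)*(-⅙))/r = -3 + 1/(3*r))
x = 20 (x = (-52 - 12) + 84 = -64 + 84 = 20)
R(17)*(-33) + x = (-3 + (⅓)/17)*(-33) + 20 = (-3 + (⅓)*(1/17))*(-33) + 20 = (-3 + 1/51)*(-33) + 20 = -152/51*(-33) + 20 = 1672/17 + 20 = 2012/17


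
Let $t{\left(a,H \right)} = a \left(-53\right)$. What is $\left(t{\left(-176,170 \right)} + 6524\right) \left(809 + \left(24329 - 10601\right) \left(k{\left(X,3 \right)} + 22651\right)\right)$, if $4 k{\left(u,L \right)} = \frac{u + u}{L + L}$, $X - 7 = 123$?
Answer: $4931596148364$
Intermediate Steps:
$X = 130$ ($X = 7 + 123 = 130$)
$k{\left(u,L \right)} = \frac{u}{4 L}$ ($k{\left(u,L \right)} = \frac{\left(u + u\right) \frac{1}{L + L}}{4} = \frac{2 u \frac{1}{2 L}}{4} = \frac{u \frac{1}{L}}{4} = \frac{u}{4 L}$)
$t{\left(a,H \right)} = - 53 a$
$\left(t{\left(-176,170 \right)} + 6524\right) \left(809 + \left(24329 - 10601\right) \left(k{\left(X,3 \right)} + 22651\right)\right) = \left(\left(-53\right) \left(-176\right) + 6524\right) \left(809 + \left(24329 - 10601\right) \left(\frac{1}{4} \cdot 130 \cdot \frac{1}{3} + 22651\right)\right) = \left(9328 + 6524\right) \left(809 + 13728 \left(\frac{1}{4} \cdot 130 \cdot \frac{1}{3} + 22651\right)\right) = 15852 \left(809 + 13728 \left(\frac{65}{6} + 22651\right)\right) = 15852 \left(809 + 13728 \cdot \frac{135971}{6}\right) = 15852 \left(809 + 311101648\right) = 15852 \cdot 311102457 = 4931596148364$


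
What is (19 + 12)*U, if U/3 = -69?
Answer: -6417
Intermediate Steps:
U = -207 (U = 3*(-69) = -207)
(19 + 12)*U = (19 + 12)*(-207) = 31*(-207) = -6417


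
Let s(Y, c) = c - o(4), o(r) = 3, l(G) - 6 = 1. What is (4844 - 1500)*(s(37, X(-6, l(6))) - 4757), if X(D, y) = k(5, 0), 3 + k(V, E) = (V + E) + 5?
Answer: -15894032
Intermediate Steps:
l(G) = 7 (l(G) = 6 + 1 = 7)
k(V, E) = 2 + E + V (k(V, E) = -3 + ((V + E) + 5) = -3 + ((E + V) + 5) = -3 + (5 + E + V) = 2 + E + V)
X(D, y) = 7 (X(D, y) = 2 + 0 + 5 = 7)
s(Y, c) = -3 + c (s(Y, c) = c - 1*3 = c - 3 = -3 + c)
(4844 - 1500)*(s(37, X(-6, l(6))) - 4757) = (4844 - 1500)*((-3 + 7) - 4757) = 3344*(4 - 4757) = 3344*(-4753) = -15894032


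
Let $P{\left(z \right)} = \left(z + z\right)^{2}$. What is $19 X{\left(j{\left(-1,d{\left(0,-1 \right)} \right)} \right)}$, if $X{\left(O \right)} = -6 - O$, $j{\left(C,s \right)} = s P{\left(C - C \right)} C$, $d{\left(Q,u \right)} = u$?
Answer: $-114$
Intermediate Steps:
$P{\left(z \right)} = 4 z^{2}$ ($P{\left(z \right)} = \left(2 z\right)^{2} = 4 z^{2}$)
$j{\left(C,s \right)} = 0$ ($j{\left(C,s \right)} = s 4 \left(C - C\right)^{2} C = s 4 \cdot 0^{2} C = s 4 \cdot 0 C = s 0 C = 0 C = 0$)
$19 X{\left(j{\left(-1,d{\left(0,-1 \right)} \right)} \right)} = 19 \left(-6 - 0\right) = 19 \left(-6 + 0\right) = 19 \left(-6\right) = -114$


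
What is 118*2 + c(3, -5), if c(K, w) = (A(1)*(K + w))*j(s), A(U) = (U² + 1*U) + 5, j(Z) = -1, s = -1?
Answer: 250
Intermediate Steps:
A(U) = 5 + U + U² (A(U) = (U² + U) + 5 = (U + U²) + 5 = 5 + U + U²)
c(K, w) = -7*K - 7*w (c(K, w) = ((5 + 1 + 1²)*(K + w))*(-1) = ((5 + 1 + 1)*(K + w))*(-1) = (7*(K + w))*(-1) = (7*K + 7*w)*(-1) = -7*K - 7*w)
118*2 + c(3, -5) = 118*2 + (-7*3 - 7*(-5)) = 236 + (-21 + 35) = 236 + 14 = 250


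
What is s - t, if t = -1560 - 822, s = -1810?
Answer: 572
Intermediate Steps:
t = -2382
s - t = -1810 - 1*(-2382) = -1810 + 2382 = 572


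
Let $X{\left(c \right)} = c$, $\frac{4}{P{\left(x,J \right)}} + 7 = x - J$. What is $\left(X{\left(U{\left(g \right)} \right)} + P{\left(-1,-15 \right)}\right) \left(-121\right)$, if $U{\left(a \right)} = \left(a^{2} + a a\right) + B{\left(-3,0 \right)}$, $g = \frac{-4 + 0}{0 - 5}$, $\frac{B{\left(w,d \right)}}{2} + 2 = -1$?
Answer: $\frac{87846}{175} \approx 501.98$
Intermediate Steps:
$B{\left(w,d \right)} = -6$ ($B{\left(w,d \right)} = -4 + 2 \left(-1\right) = -4 - 2 = -6$)
$P{\left(x,J \right)} = \frac{4}{-7 + x - J}$ ($P{\left(x,J \right)} = \frac{4}{-7 - \left(J - x\right)} = \frac{4}{-7 + x - J}$)
$g = \frac{4}{5}$ ($g = - \frac{4}{-5} = \left(-4\right) \left(- \frac{1}{5}\right) = \frac{4}{5} \approx 0.8$)
$U{\left(a \right)} = -6 + 2 a^{2}$ ($U{\left(a \right)} = \left(a^{2} + a a\right) - 6 = \left(a^{2} + a^{2}\right) - 6 = 2 a^{2} - 6 = -6 + 2 a^{2}$)
$\left(X{\left(U{\left(g \right)} \right)} + P{\left(-1,-15 \right)}\right) \left(-121\right) = \left(\left(-6 + 2 \left(\frac{4}{5}\right)^{2}\right) + \frac{4}{-7 - 1 - -15}\right) \left(-121\right) = \left(\left(-6 + 2 \cdot \frac{16}{25}\right) + \frac{4}{-7 - 1 + 15}\right) \left(-121\right) = \left(\left(-6 + \frac{32}{25}\right) + \frac{4}{7}\right) \left(-121\right) = \left(- \frac{118}{25} + 4 \cdot \frac{1}{7}\right) \left(-121\right) = \left(- \frac{118}{25} + \frac{4}{7}\right) \left(-121\right) = \left(- \frac{726}{175}\right) \left(-121\right) = \frac{87846}{175}$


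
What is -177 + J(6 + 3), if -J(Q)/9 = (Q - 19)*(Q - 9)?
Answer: -177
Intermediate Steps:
J(Q) = -9*(-19 + Q)*(-9 + Q) (J(Q) = -9*(Q - 19)*(Q - 9) = -9*(-19 + Q)*(-9 + Q))
-177 + J(6 + 3) = -177 + (-1539 - 9*(6 + 3)² + 252*(6 + 3)) = -177 + (-1539 - 9*9² + 252*9) = -177 + (-1539 - 9*81 + 2268) = -177 + (-1539 - 729 + 2268) = -177 + 0 = -177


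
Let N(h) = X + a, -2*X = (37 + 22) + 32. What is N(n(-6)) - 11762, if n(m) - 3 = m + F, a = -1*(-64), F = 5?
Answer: -23487/2 ≈ -11744.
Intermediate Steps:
X = -91/2 (X = -((37 + 22) + 32)/2 = -(59 + 32)/2 = -½*91 = -91/2 ≈ -45.500)
a = 64
n(m) = 8 + m (n(m) = 3 + (m + 5) = 3 + (5 + m) = 8 + m)
N(h) = 37/2 (N(h) = -91/2 + 64 = 37/2)
N(n(-6)) - 11762 = 37/2 - 11762 = -23487/2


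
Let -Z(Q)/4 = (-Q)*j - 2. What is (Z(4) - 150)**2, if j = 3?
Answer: 8836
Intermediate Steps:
Z(Q) = 8 + 12*Q (Z(Q) = -4*(-Q*3 - 2) = -4*(-3*Q - 2) = -4*(-2 - 3*Q) = 8 + 12*Q)
(Z(4) - 150)**2 = ((8 + 12*4) - 150)**2 = ((8 + 48) - 150)**2 = (56 - 150)**2 = (-94)**2 = 8836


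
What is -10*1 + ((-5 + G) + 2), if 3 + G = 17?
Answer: 1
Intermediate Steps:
G = 14 (G = -3 + 17 = 14)
-10*1 + ((-5 + G) + 2) = -10*1 + ((-5 + 14) + 2) = -10 + (9 + 2) = -10 + 11 = 1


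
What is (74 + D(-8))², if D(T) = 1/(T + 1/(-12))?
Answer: 51351556/9409 ≈ 5457.7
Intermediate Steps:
D(T) = 1/(-1/12 + T) (D(T) = 1/(T - 1/12) = 1/(-1/12 + T))
(74 + D(-8))² = (74 + 12/(-1 + 12*(-8)))² = (74 + 12/(-1 - 96))² = (74 + 12/(-97))² = (74 + 12*(-1/97))² = (74 - 12/97)² = (7166/97)² = 51351556/9409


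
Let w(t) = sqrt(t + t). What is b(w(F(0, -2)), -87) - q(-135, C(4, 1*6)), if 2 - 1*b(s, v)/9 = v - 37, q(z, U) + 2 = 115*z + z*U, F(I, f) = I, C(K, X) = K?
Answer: 17201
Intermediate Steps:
w(t) = sqrt(2)*sqrt(t) (w(t) = sqrt(2*t) = sqrt(2)*sqrt(t))
q(z, U) = -2 + 115*z + U*z (q(z, U) = -2 + (115*z + z*U) = -2 + (115*z + U*z) = -2 + 115*z + U*z)
b(s, v) = 351 - 9*v (b(s, v) = 18 - 9*(v - 37) = 18 - 9*(-37 + v) = 18 + (333 - 9*v) = 351 - 9*v)
b(w(F(0, -2)), -87) - q(-135, C(4, 1*6)) = (351 - 9*(-87)) - (-2 + 115*(-135) + 4*(-135)) = (351 + 783) - (-2 - 15525 - 540) = 1134 - 1*(-16067) = 1134 + 16067 = 17201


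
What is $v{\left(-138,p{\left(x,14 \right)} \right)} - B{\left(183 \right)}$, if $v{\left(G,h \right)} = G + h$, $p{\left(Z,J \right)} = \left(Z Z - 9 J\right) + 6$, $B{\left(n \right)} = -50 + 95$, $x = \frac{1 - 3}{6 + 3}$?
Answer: $- \frac{24539}{81} \approx -302.95$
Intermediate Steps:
$x = - \frac{2}{9} \approx -0.22222$
$B{\left(n \right)} = 45$
$p{\left(Z,J \right)} = 6 + Z^{2} - 9 J$ ($p{\left(Z,J \right)} = \left(Z^{2} - 9 J\right) + 6 = 6 + Z^{2} - 9 J$)
$v{\left(-138,p{\left(x,14 \right)} \right)} - B{\left(183 \right)} = \left(-138 + \left(6 + \left(- \frac{2}{9}\right)^{2} - 126\right)\right) - 45 = \left(-138 + \left(6 + \frac{4}{81} - 126\right)\right) - 45 = \left(-138 - \frac{9716}{81}\right) - 45 = - \frac{20894}{81} - 45 = - \frac{24539}{81}$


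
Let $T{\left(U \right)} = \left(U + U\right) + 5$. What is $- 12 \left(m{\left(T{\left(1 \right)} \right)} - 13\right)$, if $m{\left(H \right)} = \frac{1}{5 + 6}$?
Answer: $\frac{1704}{11} \approx 154.91$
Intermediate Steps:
$T{\left(U \right)} = 5 + 2 U$ ($T{\left(U \right)} = 2 U + 5 = 5 + 2 U$)
$m{\left(H \right)} = \frac{1}{11}$
$- 12 \left(m{\left(T{\left(1 \right)} \right)} - 13\right) = - 12 \left(\frac{1}{11} - 13\right) = \left(-12\right) \left(- \frac{142}{11}\right) = \frac{1704}{11}$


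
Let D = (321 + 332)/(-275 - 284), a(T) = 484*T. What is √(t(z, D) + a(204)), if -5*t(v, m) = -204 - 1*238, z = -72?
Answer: √2470610/5 ≈ 314.36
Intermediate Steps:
D = -653/559 (D = 653/(-559) = 653*(-1/559) = -653/559 ≈ -1.1682)
t(v, m) = 442/5 (t(v, m) = -(-204 - 1*238)/5 = -(-204 - 238)/5 = -⅕*(-442) = 442/5)
√(t(z, D) + a(204)) = √(442/5 + 484*204) = √(442/5 + 98736) = √(494122/5) = √2470610/5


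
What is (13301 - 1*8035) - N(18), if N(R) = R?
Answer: 5248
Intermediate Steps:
(13301 - 1*8035) - N(18) = (13301 - 1*8035) - 1*18 = (13301 - 8035) - 18 = 5266 - 18 = 5248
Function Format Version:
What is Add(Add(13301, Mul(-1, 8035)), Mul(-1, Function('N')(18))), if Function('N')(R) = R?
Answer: 5248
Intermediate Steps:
Add(Add(13301, Mul(-1, 8035)), Mul(-1, Function('N')(18))) = Add(Add(13301, Mul(-1, 8035)), Mul(-1, 18)) = Add(Add(13301, -8035), -18) = Add(5266, -18) = 5248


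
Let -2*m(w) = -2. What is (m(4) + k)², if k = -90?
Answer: 7921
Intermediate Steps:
m(w) = 1 (m(w) = -½*(-2) = 1)
(m(4) + k)² = (1 - 90)² = (-89)² = 7921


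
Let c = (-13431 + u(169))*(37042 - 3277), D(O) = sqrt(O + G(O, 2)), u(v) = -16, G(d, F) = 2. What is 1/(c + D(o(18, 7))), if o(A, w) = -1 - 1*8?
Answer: -64862565/29450066368654576 - I*sqrt(7)/206150464580582032 ≈ -2.2025e-9 - 1.2834e-17*I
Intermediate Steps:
o(A, w) = -9 (o(A, w) = -1 - 8 = -9)
D(O) = sqrt(2 + O) (D(O) = sqrt(O + 2) = sqrt(2 + O))
c = -454037955 (c = (-13431 - 16)*(37042 - 3277) = -13447*33765 = -454037955)
1/(c + D(o(18, 7))) = 1/(-454037955 + sqrt(2 - 9)) = 1/(-454037955 + sqrt(-7)) = 1/(-454037955 + I*sqrt(7))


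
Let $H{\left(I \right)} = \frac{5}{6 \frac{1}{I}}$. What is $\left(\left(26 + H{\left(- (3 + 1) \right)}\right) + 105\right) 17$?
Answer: $\frac{6511}{3} \approx 2170.3$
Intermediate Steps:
$H{\left(I \right)} = \frac{5 I}{6}$ ($H{\left(I \right)} = 5 \frac{I}{6} = \frac{5 I}{6}$)
$\left(\left(26 + H{\left(- (3 + 1) \right)}\right) + 105\right) 17 = \left(\left(26 + \frac{5 \left(- (3 + 1)\right)}{6}\right) + 105\right) 17 = \left(\left(26 + \frac{5 \left(\left(-1\right) 4\right)}{6}\right) + 105\right) 17 = \left(\left(26 + \frac{5}{6} \left(-4\right)\right) + 105\right) 17 = \left(\left(26 - \frac{10}{3}\right) + 105\right) 17 = \left(\frac{68}{3} + 105\right) 17 = \frac{383}{3} \cdot 17 = \frac{6511}{3}$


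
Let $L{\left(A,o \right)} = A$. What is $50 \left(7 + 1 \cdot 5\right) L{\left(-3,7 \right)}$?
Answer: $-1800$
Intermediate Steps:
$50 \left(7 + 1 \cdot 5\right) L{\left(-3,7 \right)} = 50 \left(7 + 1 \cdot 5\right) \left(-3\right) = 50 \left(7 + 5\right) \left(-3\right) = 50 \cdot 12 \left(-3\right) = 600 \left(-3\right) = -1800$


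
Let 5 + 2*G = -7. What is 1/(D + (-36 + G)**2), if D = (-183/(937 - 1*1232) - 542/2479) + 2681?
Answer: 731305/3250944492 ≈ 0.00022495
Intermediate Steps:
G = -6 (G = -5/2 + (1/2)*(-7) = -5/2 - 7/2 = -6)
D = 1960922472/731305 (D = (-183/(937 - 1232) - 542*1/2479) + 2681 = (-183/(-295) - 542/2479) + 2681 = (-183*(-1/295) - 542/2479) + 2681 = (183/295 - 542/2479) + 2681 = 293767/731305 + 2681 = 1960922472/731305 ≈ 2681.4)
1/(D + (-36 + G)**2) = 1/(1960922472/731305 + (-36 - 6)**2) = 1/(1960922472/731305 + (-42)**2) = 1/(1960922472/731305 + 1764) = 1/(3250944492/731305) = 731305/3250944492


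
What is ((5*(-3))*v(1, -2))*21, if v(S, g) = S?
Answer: -315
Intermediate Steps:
((5*(-3))*v(1, -2))*21 = ((5*(-3))*1)*21 = -15*1*21 = -15*21 = -315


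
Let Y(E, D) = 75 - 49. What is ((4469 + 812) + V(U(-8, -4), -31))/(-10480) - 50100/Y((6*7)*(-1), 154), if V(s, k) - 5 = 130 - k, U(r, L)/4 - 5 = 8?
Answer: -262594811/136240 ≈ -1927.4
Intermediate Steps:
U(r, L) = 52 (U(r, L) = 20 + 4*8 = 20 + 32 = 52)
V(s, k) = 135 - k (V(s, k) = 5 + (130 - k) = 135 - k)
Y(E, D) = 26
((4469 + 812) + V(U(-8, -4), -31))/(-10480) - 50100/Y((6*7)*(-1), 154) = ((4469 + 812) + (135 - 1*(-31)))/(-10480) - 50100/26 = (5281 + (135 + 31))*(-1/10480) - 50100*1/26 = (5281 + 166)*(-1/10480) - 25050/13 = 5447*(-1/10480) - 25050/13 = -5447/10480 - 25050/13 = -262594811/136240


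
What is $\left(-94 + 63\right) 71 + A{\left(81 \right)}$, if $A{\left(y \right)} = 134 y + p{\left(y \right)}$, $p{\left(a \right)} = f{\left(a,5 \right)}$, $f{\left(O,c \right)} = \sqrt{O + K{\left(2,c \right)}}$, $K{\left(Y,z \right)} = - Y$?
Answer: $8653 + \sqrt{79} \approx 8661.9$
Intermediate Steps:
$f{\left(O,c \right)} = \sqrt{-2 + O}$ ($f{\left(O,c \right)} = \sqrt{O - 2} = \sqrt{-2 + O}$)
$p{\left(a \right)} = \sqrt{-2 + a}$
$A{\left(y \right)} = \sqrt{-2 + y} + 134 y$ ($A{\left(y \right)} = 134 y + \sqrt{-2 + y} = \sqrt{-2 + y} + 134 y$)
$\left(-94 + 63\right) 71 + A{\left(81 \right)} = \left(-94 + 63\right) 71 + \left(\sqrt{-2 + 81} + 134 \cdot 81\right) = \left(-31\right) 71 + \left(\sqrt{79} + 10854\right) = -2201 + \left(10854 + \sqrt{79}\right) = 8653 + \sqrt{79}$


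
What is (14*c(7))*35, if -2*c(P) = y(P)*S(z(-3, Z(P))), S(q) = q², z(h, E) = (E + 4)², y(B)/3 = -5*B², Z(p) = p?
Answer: 2636478075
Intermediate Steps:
y(B) = -15*B² (y(B) = 3*(-5*B²) = -15*B²)
z(h, E) = (4 + E)²
c(P) = 15*P²*(4 + P)⁴/2 (c(P) = -(-15*P²)*((4 + P)²)²/2 = -(-15*P²)*(4 + P)⁴/2 = -(-15)*P²*(4 + P)⁴/2 = 15*P²*(4 + P)⁴/2)
(14*c(7))*35 = (14*((15/2)*7²*(4 + 7)⁴))*35 = (14*((15/2)*49*11⁴))*35 = (14*((15/2)*49*14641))*35 = (14*(10761135/2))*35 = 75327945*35 = 2636478075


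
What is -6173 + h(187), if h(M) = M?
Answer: -5986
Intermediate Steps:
-6173 + h(187) = -6173 + 187 = -5986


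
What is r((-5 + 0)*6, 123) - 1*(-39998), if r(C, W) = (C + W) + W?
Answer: 40214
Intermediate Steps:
r(C, W) = C + 2*W
r((-5 + 0)*6, 123) - 1*(-39998) = ((-5 + 0)*6 + 2*123) - 1*(-39998) = (-5*6 + 246) + 39998 = (-30 + 246) + 39998 = 216 + 39998 = 40214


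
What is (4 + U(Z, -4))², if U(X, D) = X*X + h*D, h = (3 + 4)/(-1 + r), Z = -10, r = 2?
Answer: 5776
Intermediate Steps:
h = 7 (h = (3 + 4)/(-1 + 2) = 7/1 = 7*1 = 7)
U(X, D) = X² + 7*D (U(X, D) = X*X + 7*D = X² + 7*D)
(4 + U(Z, -4))² = (4 + ((-10)² + 7*(-4)))² = (4 + (100 - 28))² = (4 + 72)² = 76² = 5776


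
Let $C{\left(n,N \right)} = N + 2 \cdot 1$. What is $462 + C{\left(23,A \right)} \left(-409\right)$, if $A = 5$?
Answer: $-2401$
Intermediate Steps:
$C{\left(n,N \right)} = 2 + N$ ($C{\left(n,N \right)} = N + 2 = 2 + N$)
$462 + C{\left(23,A \right)} \left(-409\right) = 462 + \left(2 + 5\right) \left(-409\right) = 462 + 7 \left(-409\right) = 462 - 2863 = -2401$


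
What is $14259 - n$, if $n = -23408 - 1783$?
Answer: $39450$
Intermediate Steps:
$n = -25191$
$14259 - n = 14259 - -25191 = 14259 + 25191 = 39450$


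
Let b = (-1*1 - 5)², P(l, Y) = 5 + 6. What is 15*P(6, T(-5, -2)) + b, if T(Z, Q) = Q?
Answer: 201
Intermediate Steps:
P(l, Y) = 11
b = 36 (b = (-1 - 5)² = (-6)² = 36)
15*P(6, T(-5, -2)) + b = 15*11 + 36 = 165 + 36 = 201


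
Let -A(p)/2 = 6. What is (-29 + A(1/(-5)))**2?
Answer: 1681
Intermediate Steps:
A(p) = -12 (A(p) = -2*6 = -12)
(-29 + A(1/(-5)))**2 = (-29 - 12)**2 = (-41)**2 = 1681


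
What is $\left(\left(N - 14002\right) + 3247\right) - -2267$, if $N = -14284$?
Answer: $-22772$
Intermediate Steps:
$\left(\left(N - 14002\right) + 3247\right) - -2267 = \left(\left(-14284 - 14002\right) + 3247\right) - -2267 = \left(-28286 + 3247\right) + 2267 = -25039 + 2267 = -22772$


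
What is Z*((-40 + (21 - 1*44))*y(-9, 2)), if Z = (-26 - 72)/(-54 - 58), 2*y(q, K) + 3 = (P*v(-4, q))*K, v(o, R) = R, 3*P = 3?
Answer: 9261/16 ≈ 578.81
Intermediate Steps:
P = 1 (P = (1/3)*3 = 1)
y(q, K) = -3/2 + K*q/2 (y(q, K) = -3/2 + ((1*q)*K)/2 = -3/2 + (q*K)/2 = -3/2 + (K*q)/2 = -3/2 + K*q/2)
Z = 7/8 (Z = -98/(-112) = -98*(-1/112) = 7/8 ≈ 0.87500)
Z*((-40 + (21 - 1*44))*y(-9, 2)) = 7*((-40 + (21 - 1*44))*(-3/2 + (1/2)*2*(-9)))/8 = 7*((-40 + (21 - 44))*(-3/2 - 9))/8 = 7*((-40 - 23)*(-21/2))/8 = 7*(-63*(-21/2))/8 = (7/8)*(1323/2) = 9261/16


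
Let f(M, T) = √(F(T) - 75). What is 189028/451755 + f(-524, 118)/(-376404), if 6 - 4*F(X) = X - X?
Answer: 189028/451755 - I*√6/107544 ≈ 0.41843 - 2.2777e-5*I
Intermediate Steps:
F(X) = 3/2 (F(X) = 3/2 - (X - X)/4 = 3/2 - ¼*0 = 3/2 + 0 = 3/2)
f(M, T) = 7*I*√6/2 (f(M, T) = √(3/2 - 75) = √(-147/2) = 7*I*√6/2)
189028/451755 + f(-524, 118)/(-376404) = 189028/451755 + (7*I*√6/2)/(-376404) = 189028*(1/451755) + (7*I*√6/2)*(-1/376404) = 189028/451755 - I*√6/107544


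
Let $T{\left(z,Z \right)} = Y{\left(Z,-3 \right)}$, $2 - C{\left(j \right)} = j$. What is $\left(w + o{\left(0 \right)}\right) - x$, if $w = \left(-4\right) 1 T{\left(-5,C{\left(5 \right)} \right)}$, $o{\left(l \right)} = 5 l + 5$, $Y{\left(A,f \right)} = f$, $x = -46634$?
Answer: $46651$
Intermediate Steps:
$C{\left(j \right)} = 2 - j$
$T{\left(z,Z \right)} = -3$
$o{\left(l \right)} = 5 + 5 l$
$w = 12$ ($w = \left(-4\right) 1 \left(-3\right) = \left(-4\right) \left(-3\right) = 12$)
$\left(w + o{\left(0 \right)}\right) - x = \left(12 + \left(5 + 5 \cdot 0\right)\right) - -46634 = \left(12 + \left(5 + 0\right)\right) + 46634 = \left(12 + 5\right) + 46634 = 17 + 46634 = 46651$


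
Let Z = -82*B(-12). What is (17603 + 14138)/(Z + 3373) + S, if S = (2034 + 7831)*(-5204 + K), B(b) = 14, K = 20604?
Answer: 338024256741/2225 ≈ 1.5192e+8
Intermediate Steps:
Z = -1148 (Z = -82*14 = -1148)
S = 151921000 (S = (2034 + 7831)*(-5204 + 20604) = 9865*15400 = 151921000)
(17603 + 14138)/(Z + 3373) + S = (17603 + 14138)/(-1148 + 3373) + 151921000 = 31741/2225 + 151921000 = 338024256741/2225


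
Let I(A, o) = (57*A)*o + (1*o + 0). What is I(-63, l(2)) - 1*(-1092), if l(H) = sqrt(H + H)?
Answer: -6088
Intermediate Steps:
l(H) = sqrt(2)*sqrt(H) (l(H) = sqrt(2*H) = sqrt(2)*sqrt(H))
I(A, o) = o + 57*A*o (I(A, o) = 57*A*o + (o + 0) = 57*A*o + o = o + 57*A*o)
I(-63, l(2)) - 1*(-1092) = (sqrt(2)*sqrt(2))*(1 + 57*(-63)) - 1*(-1092) = 2*(1 - 3591) + 1092 = 2*(-3590) + 1092 = -7180 + 1092 = -6088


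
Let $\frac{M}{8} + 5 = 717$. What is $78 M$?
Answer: $444288$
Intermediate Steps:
$M = 5696$ ($M = -40 + 8 \cdot 717 = -40 + 5736 = 5696$)
$78 M = 78 \cdot 5696 = 444288$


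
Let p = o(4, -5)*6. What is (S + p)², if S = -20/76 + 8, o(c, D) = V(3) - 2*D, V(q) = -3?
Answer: 893025/361 ≈ 2473.8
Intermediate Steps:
o(c, D) = -3 - 2*D
S = 147/19 (S = -20*1/76 + 8 = -5/19 + 8 = 147/19 ≈ 7.7368)
p = 42 (p = (-3 - 2*(-5))*6 = (-3 + 10)*6 = 7*6 = 42)
(S + p)² = (147/19 + 42)² = (945/19)² = 893025/361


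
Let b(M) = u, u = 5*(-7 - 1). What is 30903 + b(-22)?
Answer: 30863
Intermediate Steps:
u = -40 (u = 5*(-8) = -40)
b(M) = -40
30903 + b(-22) = 30903 - 40 = 30863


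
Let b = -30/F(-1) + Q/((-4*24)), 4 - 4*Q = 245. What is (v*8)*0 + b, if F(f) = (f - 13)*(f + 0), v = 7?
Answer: -4073/2688 ≈ -1.5153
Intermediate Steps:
Q = -241/4 (Q = 1 - ¼*245 = 1 - 245/4 = -241/4 ≈ -60.250)
F(f) = f*(-13 + f) (F(f) = (-13 + f)*f = f*(-13 + f))
b = -4073/2688 (b = -30*(-1/(-13 - 1)) - 241/(4*((-4*24))) = -30/((-1*(-14))) - 241/4/(-96) = -30/14 - 241/4*(-1/96) = -30*1/14 + 241/384 = -15/7 + 241/384 = -4073/2688 ≈ -1.5153)
(v*8)*0 + b = (7*8)*0 - 4073/2688 = 56*0 - 4073/2688 = 0 - 4073/2688 = -4073/2688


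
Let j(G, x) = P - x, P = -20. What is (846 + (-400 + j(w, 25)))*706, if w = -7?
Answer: 283106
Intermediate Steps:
j(G, x) = -20 - x
(846 + (-400 + j(w, 25)))*706 = (846 + (-400 + (-20 - 1*25)))*706 = (846 + (-400 + (-20 - 25)))*706 = (846 + (-400 - 45))*706 = (846 - 445)*706 = 401*706 = 283106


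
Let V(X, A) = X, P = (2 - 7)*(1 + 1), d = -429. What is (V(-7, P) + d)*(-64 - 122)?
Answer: 81096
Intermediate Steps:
P = -10 (P = -5*2 = -10)
(V(-7, P) + d)*(-64 - 122) = (-7 - 429)*(-64 - 122) = -436*(-186) = 81096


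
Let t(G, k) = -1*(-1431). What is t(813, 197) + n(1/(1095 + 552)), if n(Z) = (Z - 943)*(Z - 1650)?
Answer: 4224561446359/2712609 ≈ 1.5574e+6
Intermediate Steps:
t(G, k) = 1431
n(Z) = (-1650 + Z)*(-943 + Z) (n(Z) = (-943 + Z)*(-1650 + Z) = (-1650 + Z)*(-943 + Z))
t(813, 197) + n(1/(1095 + 552)) = 1431 + (1555950 + (1/(1095 + 552))**2 - 2593/(1095 + 552)) = 1431 + (1555950 + (1/1647)**2 - 2593/1647) = 1431 + (1555950 + (1/1647)**2 - 2593*1/1647) = 1431 + (1555950 + 1/2712609 - 2593/1647) = 1431 + 4220679702880/2712609 = 4224561446359/2712609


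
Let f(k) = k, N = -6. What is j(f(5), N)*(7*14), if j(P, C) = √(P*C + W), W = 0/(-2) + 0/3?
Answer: 98*I*√30 ≈ 536.77*I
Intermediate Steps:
W = 0 (W = 0*(-½) + 0*(⅓) = 0 + 0 = 0)
j(P, C) = √(C*P) (j(P, C) = √(P*C + 0) = √(C*P + 0) = √(C*P))
j(f(5), N)*(7*14) = √(-6*5)*(7*14) = √(-30)*98 = (I*√30)*98 = 98*I*√30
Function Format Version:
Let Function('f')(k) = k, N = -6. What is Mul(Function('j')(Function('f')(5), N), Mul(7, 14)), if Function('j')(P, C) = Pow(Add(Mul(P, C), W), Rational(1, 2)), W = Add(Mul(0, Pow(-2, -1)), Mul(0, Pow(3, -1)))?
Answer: Mul(98, I, Pow(30, Rational(1, 2))) ≈ Mul(536.77, I)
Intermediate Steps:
W = 0 (W = Add(Mul(0, Rational(-1, 2)), Mul(0, Rational(1, 3))) = Add(0, 0) = 0)
Function('j')(P, C) = Pow(Mul(C, P), Rational(1, 2)) (Function('j')(P, C) = Pow(Add(Mul(P, C), 0), Rational(1, 2)) = Pow(Add(Mul(C, P), 0), Rational(1, 2)) = Pow(Mul(C, P), Rational(1, 2)))
Mul(Function('j')(Function('f')(5), N), Mul(7, 14)) = Mul(Pow(Mul(-6, 5), Rational(1, 2)), Mul(7, 14)) = Mul(Pow(-30, Rational(1, 2)), 98) = Mul(Mul(I, Pow(30, Rational(1, 2))), 98) = Mul(98, I, Pow(30, Rational(1, 2)))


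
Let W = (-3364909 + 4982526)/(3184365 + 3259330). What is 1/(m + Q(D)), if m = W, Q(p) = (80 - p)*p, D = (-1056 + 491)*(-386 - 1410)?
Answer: -6443695/6634532040741020383 ≈ -9.7124e-13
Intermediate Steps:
D = 1014740 (D = -565*(-1796) = 1014740)
W = 1617617/6443695 ≈ 0.25104
Q(p) = p*(80 - p)
m = 1617617/6443695 ≈ 0.25104
1/(m + Q(D)) = 1/(1617617/6443695 + 1014740*(80 - 1*1014740)) = 1/(1617617/6443695 + 1014740*(80 - 1014740)) = 1/(1617617/6443695 + 1014740*(-1014660)) = 1/(1617617/6443695 - 1029616088400) = 1/(-6634532040741020383/6443695) = -6443695/6634532040741020383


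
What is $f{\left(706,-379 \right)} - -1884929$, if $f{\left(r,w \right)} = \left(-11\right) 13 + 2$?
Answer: $1884788$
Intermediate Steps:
$f{\left(r,w \right)} = -141$ ($f{\left(r,w \right)} = -143 + 2 = -141$)
$f{\left(706,-379 \right)} - -1884929 = -141 - -1884929 = -141 + 1884929 = 1884788$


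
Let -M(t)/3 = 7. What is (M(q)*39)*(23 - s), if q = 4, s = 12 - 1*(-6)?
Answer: -4095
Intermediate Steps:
s = 18 (s = 12 + 6 = 18)
M(t) = -21 (M(t) = -3*7 = -21)
(M(q)*39)*(23 - s) = (-21*39)*(23 - 1*18) = -819*(23 - 18) = -819*5 = -4095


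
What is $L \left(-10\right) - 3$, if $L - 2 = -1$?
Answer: $-13$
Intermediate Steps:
$L = 1$ ($L = 2 - 1 = 1$)
$L \left(-10\right) - 3 = 1 \left(-10\right) - 3 = -10 - 3 = -13$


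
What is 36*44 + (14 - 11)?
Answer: 1587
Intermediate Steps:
36*44 + (14 - 11) = 1584 + 3 = 1587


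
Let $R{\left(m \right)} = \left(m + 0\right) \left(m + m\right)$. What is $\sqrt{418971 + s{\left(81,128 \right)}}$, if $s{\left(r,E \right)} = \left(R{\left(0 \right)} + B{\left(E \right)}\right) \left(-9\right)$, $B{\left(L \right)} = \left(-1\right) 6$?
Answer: $5 \sqrt{16761} \approx 647.32$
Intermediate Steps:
$B{\left(L \right)} = -6$
$R{\left(m \right)} = 2 m^{2}$ ($R{\left(m \right)} = m 2 m = 2 m^{2}$)
$s{\left(r,E \right)} = 54$ ($s{\left(r,E \right)} = \left(2 \cdot 0^{2} - 6\right) \left(-9\right) = \left(2 \cdot 0 - 6\right) \left(-9\right) = \left(0 - 6\right) \left(-9\right) = \left(-6\right) \left(-9\right) = 54$)
$\sqrt{418971 + s{\left(81,128 \right)}} = \sqrt{418971 + 54} = \sqrt{419025} = 5 \sqrt{16761}$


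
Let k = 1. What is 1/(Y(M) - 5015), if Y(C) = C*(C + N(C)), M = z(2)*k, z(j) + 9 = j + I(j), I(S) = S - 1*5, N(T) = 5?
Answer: -1/4965 ≈ -0.00020141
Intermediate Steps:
I(S) = -5 + S (I(S) = S - 5 = -5 + S)
z(j) = -14 + 2*j (z(j) = -9 + (j + (-5 + j)) = -9 + (-5 + 2*j) = -14 + 2*j)
M = -10 (M = (-14 + 2*2)*1 = (-14 + 4)*1 = -10*1 = -10)
Y(C) = C*(5 + C) (Y(C) = C*(C + 5) = C*(5 + C))
1/(Y(M) - 5015) = 1/(-10*(5 - 10) - 5015) = 1/(-10*(-5) - 5015) = 1/(50 - 5015) = 1/(-4965) = -1/4965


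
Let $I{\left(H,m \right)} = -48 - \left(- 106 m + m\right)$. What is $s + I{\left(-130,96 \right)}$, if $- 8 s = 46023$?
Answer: $\frac{34233}{8} \approx 4279.1$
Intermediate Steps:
$s = - \frac{46023}{8}$ ($s = \left(- \frac{1}{8}\right) 46023 = - \frac{46023}{8} \approx -5752.9$)
$I{\left(H,m \right)} = -48 + 105 m$ ($I{\left(H,m \right)} = -48 - - 105 m = -48 + 105 m$)
$s + I{\left(-130,96 \right)} = - \frac{46023}{8} + \left(-48 + 105 \cdot 96\right) = - \frac{46023}{8} + \left(-48 + 10080\right) = - \frac{46023}{8} + 10032 = \frac{34233}{8}$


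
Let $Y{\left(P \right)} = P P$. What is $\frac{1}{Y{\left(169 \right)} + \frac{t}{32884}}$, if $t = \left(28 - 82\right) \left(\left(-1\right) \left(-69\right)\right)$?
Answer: $\frac{16442}{469598099} \approx 3.5013 \cdot 10^{-5}$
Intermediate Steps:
$Y{\left(P \right)} = P^{2}$
$t = -3726$ ($t = \left(-54\right) 69 = -3726$)
$\frac{1}{Y{\left(169 \right)} + \frac{t}{32884}} = \frac{1}{169^{2} - \frac{3726}{32884}} = \frac{1}{28561 - \frac{1863}{16442}} = \frac{1}{\frac{469598099}{16442}} = \frac{16442}{469598099}$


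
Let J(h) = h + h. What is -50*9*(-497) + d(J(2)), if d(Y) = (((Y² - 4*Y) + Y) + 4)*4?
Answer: 223682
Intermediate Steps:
J(h) = 2*h
d(Y) = 16 - 12*Y + 4*Y² (d(Y) = ((Y² - 3*Y) + 4)*4 = (4 + Y² - 3*Y)*4 = 16 - 12*Y + 4*Y²)
-50*9*(-497) + d(J(2)) = -50*9*(-497) + (16 - 24*2 + 4*(2*2)²) = -450*(-497) + (16 - 12*4 + 4*4²) = 223650 + (16 - 48 + 4*16) = 223650 + (16 - 48 + 64) = 223650 + 32 = 223682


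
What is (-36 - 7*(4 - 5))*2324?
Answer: -67396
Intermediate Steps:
(-36 - 7*(4 - 5))*2324 = (-36 - 7*(-1))*2324 = (-36 - 1*(-7))*2324 = (-36 + 7)*2324 = -29*2324 = -67396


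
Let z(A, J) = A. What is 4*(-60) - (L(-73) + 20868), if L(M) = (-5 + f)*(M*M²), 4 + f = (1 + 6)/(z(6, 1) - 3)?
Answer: -7843664/3 ≈ -2.6146e+6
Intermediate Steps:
f = -5/3 (f = -4 + (1 + 6)/(6 - 3) = -4 + 7/3 = -5/3 ≈ -1.6667)
L(M) = -20*M³/3 (L(M) = (-5 - 5/3)*(M*M²) = -20*M³/3)
4*(-60) - (L(-73) + 20868) = 4*(-60) - (-20/3*(-73)³ + 20868) = -240 - (-20/3*(-389017) + 20868) = -240 - (7780340/3 + 20868) = -240 - 1*7842944/3 = -240 - 7842944/3 = -7843664/3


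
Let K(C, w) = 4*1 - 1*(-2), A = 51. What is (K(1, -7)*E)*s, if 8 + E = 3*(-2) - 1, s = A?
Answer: -4590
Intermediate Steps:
K(C, w) = 6 (K(C, w) = 4 + 2 = 6)
s = 51
E = -15 (E = -8 + (3*(-2) - 1) = -8 + (-6 - 1) = -8 - 7 = -15)
(K(1, -7)*E)*s = (6*(-15))*51 = -90*51 = -4590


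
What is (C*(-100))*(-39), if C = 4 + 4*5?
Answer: 93600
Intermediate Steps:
C = 24 (C = 4 + 20 = 24)
(C*(-100))*(-39) = (24*(-100))*(-39) = -2400*(-39) = 93600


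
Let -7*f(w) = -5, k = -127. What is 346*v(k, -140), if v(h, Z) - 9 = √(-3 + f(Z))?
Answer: 3114 + 1384*I*√7/7 ≈ 3114.0 + 523.1*I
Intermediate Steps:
f(w) = 5/7 (f(w) = -⅐*(-5) = 5/7)
v(h, Z) = 9 + 4*I*√7/7 (v(h, Z) = 9 + √(-3 + 5/7) = 9 + √(-16/7) = 9 + 4*I*√7/7)
346*v(k, -140) = 346*(9 + 4*I*√7/7) = 3114 + 1384*I*√7/7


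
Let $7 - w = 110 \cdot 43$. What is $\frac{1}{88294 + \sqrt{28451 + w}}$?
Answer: $\frac{44147}{3897903354} - \frac{\sqrt{1483}}{1948951677} \approx 1.1306 \cdot 10^{-5}$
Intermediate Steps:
$w = -4723$ ($w = 7 - 110 \cdot 43 = 7 - 4730 = -4723$)
$\frac{1}{88294 + \sqrt{28451 + w}} = \frac{1}{88294 + \sqrt{28451 - 4723}} = \frac{1}{88294 + \sqrt{23728}} = \frac{1}{88294 + 4 \sqrt{1483}}$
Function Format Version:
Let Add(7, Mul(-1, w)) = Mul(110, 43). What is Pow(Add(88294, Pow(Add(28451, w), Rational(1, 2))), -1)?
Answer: Add(Rational(44147, 3897903354), Mul(Rational(-1, 1948951677), Pow(1483, Rational(1, 2)))) ≈ 1.1306e-5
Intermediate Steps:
w = -4723 (w = Add(7, Mul(-1, Mul(110, 43))) = Add(7, Mul(-1, 4730)) = Add(7, -4730) = -4723)
Pow(Add(88294, Pow(Add(28451, w), Rational(1, 2))), -1) = Pow(Add(88294, Pow(Add(28451, -4723), Rational(1, 2))), -1) = Pow(Add(88294, Pow(23728, Rational(1, 2))), -1) = Pow(Add(88294, Mul(4, Pow(1483, Rational(1, 2)))), -1)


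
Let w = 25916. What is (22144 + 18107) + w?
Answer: 66167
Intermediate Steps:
(22144 + 18107) + w = (22144 + 18107) + 25916 = 40251 + 25916 = 66167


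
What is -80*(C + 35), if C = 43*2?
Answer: -9680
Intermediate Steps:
C = 86
-80*(C + 35) = -80*(86 + 35) = -80*121 = -9680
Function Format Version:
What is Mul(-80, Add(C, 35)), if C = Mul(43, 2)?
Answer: -9680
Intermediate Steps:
C = 86
Mul(-80, Add(C, 35)) = Mul(-80, Add(86, 35)) = Mul(-80, 121) = -9680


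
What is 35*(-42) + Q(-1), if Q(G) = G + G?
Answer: -1472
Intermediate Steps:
Q(G) = 2*G
35*(-42) + Q(-1) = 35*(-42) + 2*(-1) = -1470 - 2 = -1472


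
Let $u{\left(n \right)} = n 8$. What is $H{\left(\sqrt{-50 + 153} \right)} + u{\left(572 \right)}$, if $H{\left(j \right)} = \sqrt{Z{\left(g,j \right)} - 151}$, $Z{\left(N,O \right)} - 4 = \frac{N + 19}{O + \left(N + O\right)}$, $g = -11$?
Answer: $4576 + \frac{\sqrt{1625 - 294 \sqrt{103}}}{\sqrt{-11 + 2 \sqrt{103}}} \approx 4576.0 + 12.089 i$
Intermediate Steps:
$Z{\left(N,O \right)} = 4 + \frac{19 + N}{N + 2 O}$ ($Z{\left(N,O \right)} = 4 + \frac{N + 19}{O + \left(N + O\right)} = 4 + \frac{19 + N}{N + 2 O}$)
$u{\left(n \right)} = 8 n$
$H{\left(j \right)} = \sqrt{-151 + \frac{-36 + 8 j}{-11 + 2 j}}$ ($H{\left(j \right)} = \sqrt{\frac{19 + 5 \left(-11\right) + 8 j}{-11 + 2 j} - 151} = \sqrt{\frac{19 - 55 + 8 j}{-11 + 2 j} - 151} = \sqrt{\frac{-36 + 8 j}{-11 + 2 j} - 151} = \sqrt{-151 + \frac{-36 + 8 j}{-11 + 2 j}}$)
$H{\left(\sqrt{-50 + 153} \right)} + u{\left(572 \right)} = \sqrt{\frac{1625 - 294 \sqrt{-50 + 153}}{-11 + 2 \sqrt{-50 + 153}}} + 8 \cdot 572 = \sqrt{\frac{1625 - 294 \sqrt{103}}{-11 + 2 \sqrt{103}}} + 4576 = \frac{\sqrt{1625 - 294 \sqrt{103}}}{\sqrt{-11 + 2 \sqrt{103}}} + 4576 = 4576 + \frac{\sqrt{1625 - 294 \sqrt{103}}}{\sqrt{-11 + 2 \sqrt{103}}}$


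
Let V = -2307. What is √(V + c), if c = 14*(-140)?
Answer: I*√4267 ≈ 65.322*I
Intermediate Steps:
c = -1960
√(V + c) = √(-2307 - 1960) = √(-4267) = I*√4267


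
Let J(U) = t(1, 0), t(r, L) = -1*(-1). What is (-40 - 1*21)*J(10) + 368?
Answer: 307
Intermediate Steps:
t(r, L) = 1
J(U) = 1
(-40 - 1*21)*J(10) + 368 = (-40 - 1*21)*1 + 368 = (-40 - 21)*1 + 368 = -61*1 + 368 = -61 + 368 = 307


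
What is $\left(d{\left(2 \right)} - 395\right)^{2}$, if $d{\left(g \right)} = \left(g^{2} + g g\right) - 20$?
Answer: $165649$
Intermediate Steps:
$d{\left(g \right)} = -20 + 2 g^{2}$ ($d{\left(g \right)} = \left(g^{2} + g^{2}\right) - 20 = 2 g^{2} - 20 = -20 + 2 g^{2}$)
$\left(d{\left(2 \right)} - 395\right)^{2} = \left(\left(-20 + 2 \cdot 2^{2}\right) - 395\right)^{2} = \left(\left(-20 + 2 \cdot 4\right) - 395\right)^{2} = \left(\left(-20 + 8\right) - 395\right)^{2} = \left(-12 - 395\right)^{2} = \left(-407\right)^{2} = 165649$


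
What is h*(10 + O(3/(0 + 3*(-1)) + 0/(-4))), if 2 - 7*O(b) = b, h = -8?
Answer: -584/7 ≈ -83.429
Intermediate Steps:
O(b) = 2/7 - b/7
h*(10 + O(3/(0 + 3*(-1)) + 0/(-4))) = -8*(10 + (2/7 - (3/(0 + 3*(-1)) + 0/(-4))/7)) = -8*(10 + (2/7 - (3/(0 - 3) + 0*(-¼))/7)) = -8*(10 + (2/7 - (3/(-3) + 0)/7)) = -8*(10 + (2/7 - (3*(-⅓) + 0)/7)) = -8*(10 + (2/7 - (-1 + 0)/7)) = -8*(10 + (2/7 - ⅐*(-1))) = -8*(10 + (2/7 + ⅐)) = -8*(10 + 3/7) = -8*73/7 = -584/7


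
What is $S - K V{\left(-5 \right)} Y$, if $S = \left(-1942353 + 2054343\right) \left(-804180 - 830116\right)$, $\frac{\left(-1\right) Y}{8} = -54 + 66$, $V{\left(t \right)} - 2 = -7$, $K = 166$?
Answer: $-183024888720$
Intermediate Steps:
$V{\left(t \right)} = -5$ ($V{\left(t \right)} = 2 - 7 = -5$)
$Y = -96$ ($Y = - 8 \left(-54 + 66\right) = \left(-8\right) 12 = -96$)
$S = -183024809040$ ($S = 111990 \left(-1634296\right) = -183024809040$)
$S - K V{\left(-5 \right)} Y = -183024809040 - 166 \left(-5\right) \left(-96\right) = -183024809040 - \left(-830\right) \left(-96\right) = -183024809040 - 79680 = -183024888720$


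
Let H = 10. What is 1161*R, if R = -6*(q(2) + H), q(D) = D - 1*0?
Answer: -83592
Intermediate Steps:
q(D) = D (q(D) = D + 0 = D)
R = -72 (R = -6*(2 + 10) = -6*12 = -72)
1161*R = 1161*(-72) = -83592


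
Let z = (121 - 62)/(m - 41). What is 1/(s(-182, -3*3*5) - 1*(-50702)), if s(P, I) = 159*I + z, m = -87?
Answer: 128/5573957 ≈ 2.2964e-5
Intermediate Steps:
z = -59/128 (z = (121 - 62)/(-87 - 41) = 59/(-128) = 59*(-1/128) = -59/128 ≈ -0.46094)
s(P, I) = -59/128 + 159*I (s(P, I) = 159*I - 59/128 = -59/128 + 159*I)
1/(s(-182, -3*3*5) - 1*(-50702)) = 1/((-59/128 + 159*(-3*3*5)) - 1*(-50702)) = 1/((-59/128 + 159*(-9*5)) + 50702) = 1/((-59/128 + 159*(-45)) + 50702) = 1/((-59/128 - 7155) + 50702) = 1/(-915899/128 + 50702) = 1/(5573957/128) = 128/5573957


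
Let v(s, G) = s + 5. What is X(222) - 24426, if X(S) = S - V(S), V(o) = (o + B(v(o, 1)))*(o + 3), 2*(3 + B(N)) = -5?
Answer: -145833/2 ≈ -72917.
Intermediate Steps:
v(s, G) = 5 + s
B(N) = -11/2 (B(N) = -3 + (1/2)*(-5) = -3 - 5/2 = -11/2)
V(o) = (3 + o)*(-11/2 + o) (V(o) = (o - 11/2)*(o + 3) = (-11/2 + o)*(3 + o) = (3 + o)*(-11/2 + o))
X(S) = 33/2 - S**2 + 7*S/2 (X(S) = S - (-33/2 + S**2 - 5*S/2) = S + (33/2 - S**2 + 5*S/2) = 33/2 - S**2 + 7*S/2)
X(222) - 24426 = (33/2 - 1*222**2 + (7/2)*222) - 24426 = (33/2 - 1*49284 + 777) - 24426 = (33/2 - 49284 + 777) - 24426 = -96981/2 - 24426 = -145833/2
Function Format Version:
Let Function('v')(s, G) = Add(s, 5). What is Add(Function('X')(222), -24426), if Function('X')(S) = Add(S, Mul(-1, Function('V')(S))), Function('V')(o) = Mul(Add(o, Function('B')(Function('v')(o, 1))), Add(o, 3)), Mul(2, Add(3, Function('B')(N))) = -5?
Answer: Rational(-145833, 2) ≈ -72917.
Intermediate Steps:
Function('v')(s, G) = Add(5, s)
Function('B')(N) = Rational(-11, 2) (Function('B')(N) = Add(-3, Mul(Rational(1, 2), -5)) = Add(-3, Rational(-5, 2)) = Rational(-11, 2))
Function('V')(o) = Mul(Add(3, o), Add(Rational(-11, 2), o)) (Function('V')(o) = Mul(Add(o, Rational(-11, 2)), Add(o, 3)) = Mul(Add(Rational(-11, 2), o), Add(3, o)) = Mul(Add(3, o), Add(Rational(-11, 2), o)))
Function('X')(S) = Add(Rational(33, 2), Mul(-1, Pow(S, 2)), Mul(Rational(7, 2), S)) (Function('X')(S) = Add(S, Mul(-1, Add(Rational(-33, 2), Pow(S, 2), Mul(Rational(-5, 2), S)))) = Add(S, Add(Rational(33, 2), Mul(-1, Pow(S, 2)), Mul(Rational(5, 2), S))) = Add(Rational(33, 2), Mul(-1, Pow(S, 2)), Mul(Rational(7, 2), S)))
Add(Function('X')(222), -24426) = Add(Add(Rational(33, 2), Mul(-1, Pow(222, 2)), Mul(Rational(7, 2), 222)), -24426) = Add(Add(Rational(33, 2), Mul(-1, 49284), 777), -24426) = Add(Add(Rational(33, 2), -49284, 777), -24426) = Add(Rational(-96981, 2), -24426) = Rational(-145833, 2)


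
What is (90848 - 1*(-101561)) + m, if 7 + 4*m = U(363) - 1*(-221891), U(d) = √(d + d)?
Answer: 247880 + 11*√6/4 ≈ 2.4789e+5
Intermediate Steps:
U(d) = √2*√d (U(d) = √(2*d) = √2*√d)
m = 55471 + 11*√6/4 (m = -7/4 + (√2*√363 - 1*(-221891))/4 = -7/4 + (√2*(11*√3) + 221891)/4 = -7/4 + (11*√6 + 221891)/4 = -7/4 + (221891 + 11*√6)/4 = -7/4 + (221891/4 + 11*√6/4) = 55471 + 11*√6/4 ≈ 55478.)
(90848 - 1*(-101561)) + m = (90848 - 1*(-101561)) + (55471 + 11*√6/4) = (90848 + 101561) + (55471 + 11*√6/4) = 192409 + (55471 + 11*√6/4) = 247880 + 11*√6/4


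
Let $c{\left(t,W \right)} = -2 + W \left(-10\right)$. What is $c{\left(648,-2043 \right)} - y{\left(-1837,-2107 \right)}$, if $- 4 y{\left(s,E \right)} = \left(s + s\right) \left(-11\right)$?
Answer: $\frac{61063}{2} \approx 30532.0$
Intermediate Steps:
$y{\left(s,E \right)} = \frac{11 s}{2}$ ($y{\left(s,E \right)} = - \frac{\left(s + s\right) \left(-11\right)}{4} = - \frac{2 s \left(-11\right)}{4} = - \frac{\left(-22\right) s}{4} = \frac{11 s}{2}$)
$c{\left(t,W \right)} = -2 - 10 W$
$c{\left(648,-2043 \right)} - y{\left(-1837,-2107 \right)} = \left(-2 - -20430\right) - \frac{11}{2} \left(-1837\right) = \left(-2 + 20430\right) - - \frac{20207}{2} = 20428 + \frac{20207}{2} = \frac{61063}{2}$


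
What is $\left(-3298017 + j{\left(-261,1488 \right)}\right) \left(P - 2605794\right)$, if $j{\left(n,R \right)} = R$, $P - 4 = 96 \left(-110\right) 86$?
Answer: $11583838079550$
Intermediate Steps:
$P = -908156$ ($P = 4 + 96 \left(-110\right) 86 = 4 - 908160 = -908156$)
$\left(-3298017 + j{\left(-261,1488 \right)}\right) \left(P - 2605794\right) = \left(-3298017 + 1488\right) \left(-908156 - 2605794\right) = \left(-3296529\right) \left(-3513950\right) = 11583838079550$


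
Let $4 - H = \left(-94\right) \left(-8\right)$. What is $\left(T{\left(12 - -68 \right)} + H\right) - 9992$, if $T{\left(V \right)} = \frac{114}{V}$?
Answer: $- \frac{429543}{40} \approx -10739.0$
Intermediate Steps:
$H = -748$ ($H = 4 - \left(-94\right) \left(-8\right) = 4 - 752 = -748$)
$\left(T{\left(12 - -68 \right)} + H\right) - 9992 = \left(\frac{114}{12 - -68} - 748\right) - 9992 = \left(\frac{114}{12 + 68} - 748\right) - 9992 = \left(\frac{114}{80} - 748\right) - 9992 = \left(114 \cdot \frac{1}{80} - 748\right) - 9992 = \left(\frac{57}{40} - 748\right) - 9992 = - \frac{29863}{40} - 9992 = - \frac{429543}{40}$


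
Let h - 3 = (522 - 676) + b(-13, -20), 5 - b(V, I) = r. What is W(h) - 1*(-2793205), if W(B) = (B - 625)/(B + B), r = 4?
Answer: 33518491/12 ≈ 2.7932e+6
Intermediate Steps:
b(V, I) = 1 (b(V, I) = 5 - 1*4 = 5 - 4 = 1)
h = -150 (h = 3 + ((522 - 676) + 1) = 3 + (-154 + 1) = 3 - 153 = -150)
W(B) = (-625 + B)/(2*B) (W(B) = (-625 + B)/((2*B)) = (-625 + B)*(1/(2*B)) = (-625 + B)/(2*B))
W(h) - 1*(-2793205) = (1/2)*(-625 - 150)/(-150) - 1*(-2793205) = (1/2)*(-1/150)*(-775) + 2793205 = 31/12 + 2793205 = 33518491/12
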